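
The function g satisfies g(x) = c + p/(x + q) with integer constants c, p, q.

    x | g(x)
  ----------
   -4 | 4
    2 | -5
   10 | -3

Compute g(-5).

(g(x) − c)(x + q) = p for each data point; the three points give a linear system in c and q, then p follows.
Solving: c = -2, q = 2, p = -12, so g(x) = -2 − 12/(x + 2).
Then g(-5) = -2 − 12/(-3) = 2.

2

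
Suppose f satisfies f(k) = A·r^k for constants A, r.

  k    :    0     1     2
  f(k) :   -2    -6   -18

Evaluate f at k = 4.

-162

Consecutive ratio: -6/(-2) = 3, and -18/(-6) = 3, so r = 3.
Then A·3^0 = -2 gives A = -2, and f(k) = -2·3^k.
f(4) = -2·3^4 = -162.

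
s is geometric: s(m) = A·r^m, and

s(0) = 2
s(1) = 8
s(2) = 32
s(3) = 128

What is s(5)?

2048

Consecutive ratio: 8/2 = 4, and 32/8 = 4, so r = 4.
Then A·4^0 = 2 gives A = 2, and s(m) = 2·4^m.
s(5) = 2·4^5 = 2048.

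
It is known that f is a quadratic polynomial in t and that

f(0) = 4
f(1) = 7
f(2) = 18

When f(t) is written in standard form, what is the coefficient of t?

Write f(t) = at² + bt + c; the 3 given values yield a linear system in the 3 coefficients.
Solving, f(t) = 4t² - t + 4.
The coefficient of t is -1.

-1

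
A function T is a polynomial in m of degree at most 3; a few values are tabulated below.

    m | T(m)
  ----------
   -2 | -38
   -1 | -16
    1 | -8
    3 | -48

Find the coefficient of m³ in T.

Write T(m) = am³ + bm² + cm + d; the 4 given values yield a linear system in the 4 coefficients.
Solving, the leading coefficient vanishes, and T(m) = -6m² + 4m - 6.
The coefficient of m³ is 0.

0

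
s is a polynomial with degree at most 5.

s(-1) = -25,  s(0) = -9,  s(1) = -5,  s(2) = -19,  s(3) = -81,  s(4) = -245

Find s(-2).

-71

First differences: 16, 4, -14, -62, -164. Second differences: -12, -18, -48, -102. Third differences: -6, -30, -54. Fourth differences: -24, -24.
Level-4 differences are constant, so s has degree 4.
Fitting a degree-4 polynomial gives s(x) = -x^4 + x³ - 5x² + 9x - 9.
Then s(-2) = -71.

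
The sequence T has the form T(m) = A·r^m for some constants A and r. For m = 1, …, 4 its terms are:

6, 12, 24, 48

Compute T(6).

Consecutive ratio: 12/6 = 2, and 24/12 = 2, so r = 2.
Then A·2^1 = 6 gives A = 3, and T(m) = 3·2^m.
T(6) = 3·2^6 = 192.

192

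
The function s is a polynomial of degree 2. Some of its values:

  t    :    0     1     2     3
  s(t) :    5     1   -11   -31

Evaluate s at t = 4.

First differences: -4, -12, -20. Second differences: -8, -8.
Level-2 differences are constant, so s has degree 2.
Fitting a degree-2 polynomial gives s(t) = -4t² + 5.
Then s(4) = -59.

-59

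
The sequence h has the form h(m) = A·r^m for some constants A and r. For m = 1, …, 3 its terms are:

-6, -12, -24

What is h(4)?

Consecutive ratio: -12/(-6) = 2, and -24/(-12) = 2, so r = 2.
Then A·2^1 = -6 gives A = -3, and h(m) = -3·2^m.
h(4) = -3·2^4 = -48.

-48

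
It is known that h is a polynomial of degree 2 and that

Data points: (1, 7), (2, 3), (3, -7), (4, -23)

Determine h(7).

First differences: -4, -10, -16. Second differences: -6, -6.
Level-2 differences are constant, so h has degree 2.
Fitting a degree-2 polynomial gives h(x) = -3x² + 5x + 5.
Then h(7) = -107.

-107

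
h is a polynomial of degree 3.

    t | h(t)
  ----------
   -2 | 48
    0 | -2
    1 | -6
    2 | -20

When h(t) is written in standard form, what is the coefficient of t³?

-3

Write h(t) = at³ + bt² + ct + d; the 4 given values yield a linear system in the 4 coefficients.
Solving, h(t) = -3t³ + 4t² - 5t - 2.
The coefficient of t³ is -3.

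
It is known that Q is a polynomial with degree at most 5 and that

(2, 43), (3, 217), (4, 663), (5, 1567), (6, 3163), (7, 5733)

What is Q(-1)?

First differences: 174, 446, 904, 1596, 2570. Second differences: 272, 458, 692, 974. Third differences: 186, 234, 282. Fourth differences: 48, 48.
Level-4 differences are constant, so Q has degree 4.
Fitting a degree-4 polynomial gives Q(k) = 2k^4 + 3k³ - k² - 8k + 7.
Then Q(-1) = 13.

13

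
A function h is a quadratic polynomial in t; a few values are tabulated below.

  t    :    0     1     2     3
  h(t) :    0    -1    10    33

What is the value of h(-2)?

38

First differences: -1, 11, 23. Second differences: 12, 12.
Level-2 differences are constant, so h has degree 2.
Fitting a degree-2 polynomial gives h(t) = 6t² - 7t.
Then h(-2) = 38.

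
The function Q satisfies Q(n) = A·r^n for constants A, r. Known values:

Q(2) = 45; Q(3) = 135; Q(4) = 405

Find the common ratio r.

3

Consecutive ratio: 135/45 = 3, and 405/135 = 3, so r = 3.
Then A·3^2 = 45 gives A = 5, and Q(n) = 5·3^n.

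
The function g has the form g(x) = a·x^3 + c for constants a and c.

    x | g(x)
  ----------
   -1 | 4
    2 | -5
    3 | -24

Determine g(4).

-61

From g(-1) = 4 and g(2) = -5: -1a + c = 4 and 8a + c = -5.
Subtracting: 9a = -9, so a = -1; then c = 4 − (-1)·(-1) = 3.
So g(x) = -1x³ + 3, and g(4) = -61.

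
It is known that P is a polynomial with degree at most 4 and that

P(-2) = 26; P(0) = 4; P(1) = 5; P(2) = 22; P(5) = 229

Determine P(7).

Write P(t) = at^4 + bt³ + ct² + dt + e; the 5 given values yield a linear system in the 5 coefficients.
Solving, the leading coefficient vanishes, and P(t) = t³ + 5t² - 5t + 4.
Then P(7) = 557.

557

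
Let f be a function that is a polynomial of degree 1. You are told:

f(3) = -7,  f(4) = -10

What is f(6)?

-16

Write f(m) = am + b; the 2 given values yield a linear system in the 2 coefficients.
Solving, f(m) = -3m + 2.
Then f(6) = -16.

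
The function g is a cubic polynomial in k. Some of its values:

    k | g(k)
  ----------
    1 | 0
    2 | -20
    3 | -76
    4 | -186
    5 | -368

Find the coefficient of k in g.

First differences: -20, -56, -110, -182. Second differences: -36, -54, -72. Third differences: -18, -18.
Level-3 differences are constant, so g has degree 3.
Fitting a degree-3 polynomial gives g(k) = -3k³ + k + 2.
The coefficient of k is 1.

1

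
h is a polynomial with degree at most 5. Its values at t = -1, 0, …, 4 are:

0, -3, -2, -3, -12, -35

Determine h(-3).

First differences: -3, 1, -1, -9, -23. Second differences: 4, -2, -8, -14. Third differences: -6, -6, -6.
Level-3 differences are constant, so h has degree 3.
Fitting a degree-3 polynomial gives h(t) = -t³ + 2t² - 3.
Then h(-3) = 42.

42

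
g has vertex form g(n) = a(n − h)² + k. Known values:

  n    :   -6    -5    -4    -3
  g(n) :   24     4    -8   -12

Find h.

-3

First differences -20, -12, -4; second difference 8 = 2a, so a = 4.
Expanding, the n-coefficient is −2ah = -8h; matching it to the data gives h = -3, and then k = -12.
So g(n) = 4(n + 3)² − 12.
Hence h = -3.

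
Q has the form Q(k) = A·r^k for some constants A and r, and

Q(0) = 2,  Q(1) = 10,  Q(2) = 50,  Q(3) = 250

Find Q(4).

1250

Consecutive ratio: 10/2 = 5, and 50/10 = 5, so r = 5.
Then A·5^0 = 2 gives A = 2, and Q(k) = 2·5^k.
Q(4) = 2·5^4 = 1250.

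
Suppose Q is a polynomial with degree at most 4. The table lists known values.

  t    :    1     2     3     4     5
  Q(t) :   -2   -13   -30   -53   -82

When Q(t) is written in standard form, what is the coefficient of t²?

First differences: -11, -17, -23, -29. Second differences: -6, -6, -6.
Level-2 differences are constant, so Q has degree 2.
Fitting a degree-2 polynomial gives Q(t) = -3t² - 2t + 3.
The coefficient of t² is -3.

-3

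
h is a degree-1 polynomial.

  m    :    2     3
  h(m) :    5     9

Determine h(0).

-3

Write h(m) = am + b; the 2 given values yield a linear system in the 2 coefficients.
Solving, h(m) = 4m - 3.
Then h(0) = -3.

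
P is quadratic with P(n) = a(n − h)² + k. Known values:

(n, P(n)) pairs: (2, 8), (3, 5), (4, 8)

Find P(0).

32

First differences -3, 3; second difference 6 = 2a, so a = 3.
Expanding, the n-coefficient is −2ah = -6h; matching it to the data gives h = 3, and then k = 5.
So P(n) = 3(n − 3)² + 5.
P(0) = 3·(-3)² + 5 = 32.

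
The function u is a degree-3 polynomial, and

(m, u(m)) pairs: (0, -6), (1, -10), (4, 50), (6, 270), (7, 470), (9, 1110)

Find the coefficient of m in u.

Write u(m) = am³ + bm² + cm + d; the 6 given values yield a linear system in the 4 coefficients.
Solving, u(m) = 2m³ - 4m² - 2m - 6.
The coefficient of m is -2.

-2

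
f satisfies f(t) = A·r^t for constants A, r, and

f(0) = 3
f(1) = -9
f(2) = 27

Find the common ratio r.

-3

Consecutive ratio: -9/3 = -3, and 27/(-9) = -3, so r = -3.
Then A·(-3)^0 = 3 gives A = 3, and f(t) = 3·(-3)^t.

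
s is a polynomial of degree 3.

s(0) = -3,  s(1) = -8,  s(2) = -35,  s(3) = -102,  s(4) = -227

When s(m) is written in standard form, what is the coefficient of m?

0

First differences: -5, -27, -67, -125. Second differences: -22, -40, -58. Third differences: -18, -18.
Level-3 differences are constant, so s has degree 3.
Fitting a degree-3 polynomial gives s(m) = -3m³ - 2m² - 3.
The coefficient of m is 0.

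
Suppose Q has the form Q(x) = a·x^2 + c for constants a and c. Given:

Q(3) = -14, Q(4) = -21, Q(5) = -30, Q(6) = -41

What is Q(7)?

-54

From Q(3) = -14 and Q(4) = -21: 9a + c = -14 and 16a + c = -21.
Subtracting: 7a = -7, so a = -1; then c = -14 − (-1)·9 = -5.
So Q(x) = -1x² − 5, and Q(7) = -54.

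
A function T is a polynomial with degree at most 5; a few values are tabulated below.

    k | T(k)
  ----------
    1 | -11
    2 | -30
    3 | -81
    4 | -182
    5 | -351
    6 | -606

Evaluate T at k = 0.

Write T(k) = ak^5 + bk^4 + ck³ + dk² + ek + p; the 6 given values yield a linear system in the 6 coefficients.
Solving, the top 2 coefficients vanish, and T(k) = -3k³ + 2k² - 4k - 6.
Then T(0) = -6.

-6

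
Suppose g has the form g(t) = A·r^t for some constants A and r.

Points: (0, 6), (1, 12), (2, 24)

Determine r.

Consecutive ratio: 12/6 = 2, and 24/12 = 2, so r = 2.
Then A·2^0 = 6 gives A = 6, and g(t) = 6·2^t.

2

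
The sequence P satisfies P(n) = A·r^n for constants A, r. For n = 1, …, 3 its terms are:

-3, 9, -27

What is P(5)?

Consecutive ratio: 9/(-3) = -3, and -27/9 = -3, so r = -3.
Then A·(-3)^1 = -3 gives A = 1, and P(n) = 1·(-3)^n.
P(5) = 1·(-3)^5 = -243.

-243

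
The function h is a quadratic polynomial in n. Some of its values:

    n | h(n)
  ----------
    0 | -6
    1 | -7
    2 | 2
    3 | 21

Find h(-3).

First differences: -1, 9, 19. Second differences: 10, 10.
Level-2 differences are constant, so h has degree 2.
Fitting a degree-2 polynomial gives h(n) = 5n² - 6n - 6.
Then h(-3) = 57.

57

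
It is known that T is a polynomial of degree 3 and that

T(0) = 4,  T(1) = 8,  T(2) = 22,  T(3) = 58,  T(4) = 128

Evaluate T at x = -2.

-22

First differences: 4, 14, 36, 70. Second differences: 10, 22, 34. Third differences: 12, 12.
Level-3 differences are constant, so T has degree 3.
Fitting a degree-3 polynomial gives T(x) = 2x³ - x² + 3x + 4.
Then T(-2) = -22.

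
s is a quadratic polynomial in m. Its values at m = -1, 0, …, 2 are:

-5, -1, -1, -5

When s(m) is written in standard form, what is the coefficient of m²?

-2

Write s(m) = am² + bm + c; the 4 given values yield a linear system in the 3 coefficients.
Solving, s(m) = -2m² + 2m - 1.
The coefficient of m² is -2.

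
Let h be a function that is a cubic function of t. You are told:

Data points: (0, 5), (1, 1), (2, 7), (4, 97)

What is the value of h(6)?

Write h(t) = at³ + bt² + ct + d; the 4 given values yield a linear system in the 4 coefficients.
Solving, h(t) = 2t³ - t² - 5t + 5.
Then h(6) = 371.

371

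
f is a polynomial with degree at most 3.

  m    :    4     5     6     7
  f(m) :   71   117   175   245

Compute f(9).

421

First differences: 46, 58, 70. Second differences: 12, 12.
Level-2 differences are constant, so f has degree 2.
Fitting a degree-2 polynomial gives f(m) = 6m² - 8m + 7.
Then f(9) = 421.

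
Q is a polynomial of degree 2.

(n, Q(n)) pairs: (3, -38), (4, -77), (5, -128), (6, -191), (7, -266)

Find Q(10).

Write Q(n) = an² + bn + c; the 5 given values yield a linear system in the 3 coefficients.
Solving, Q(n) = -6n² + 3n + 7.
Then Q(10) = -563.

-563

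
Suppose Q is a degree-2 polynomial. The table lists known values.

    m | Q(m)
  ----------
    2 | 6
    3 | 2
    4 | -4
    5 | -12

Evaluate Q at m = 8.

-48

First differences: -4, -6, -8. Second differences: -2, -2.
Level-2 differences are constant, so Q has degree 2.
Fitting a degree-2 polynomial gives Q(m) = -m² + m + 8.
Then Q(8) = -48.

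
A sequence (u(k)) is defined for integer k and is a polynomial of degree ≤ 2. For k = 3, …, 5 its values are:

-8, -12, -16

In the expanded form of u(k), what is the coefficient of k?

-4

Write u(k) = ak² + bk + c; the 3 given values yield a linear system in the 3 coefficients.
Solving, the leading coefficient vanishes, and u(k) = -4k + 4.
The coefficient of k is -4.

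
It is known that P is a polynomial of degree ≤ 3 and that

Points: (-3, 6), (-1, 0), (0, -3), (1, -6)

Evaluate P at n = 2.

-9

Write P(n) = an³ + bn² + cn + d; the 4 given values yield a linear system in the 4 coefficients.
Solving, the top 2 coefficients vanish, and P(n) = -3n - 3.
Then P(2) = -9.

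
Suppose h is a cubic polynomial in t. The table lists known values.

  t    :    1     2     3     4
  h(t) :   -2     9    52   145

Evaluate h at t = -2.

-23

Write h(t) = at³ + bt² + ct + d; the 4 given values yield a linear system in the 4 coefficients.
Solving, h(t) = 3t³ - 2t² - 4t + 1.
Then h(-2) = -23.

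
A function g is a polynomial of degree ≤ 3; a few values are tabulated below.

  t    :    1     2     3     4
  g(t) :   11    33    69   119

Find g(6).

First differences: 22, 36, 50. Second differences: 14, 14.
Level-2 differences are constant, so g has degree 2.
Fitting a degree-2 polynomial gives g(t) = 7t² + t + 3.
Then g(6) = 261.

261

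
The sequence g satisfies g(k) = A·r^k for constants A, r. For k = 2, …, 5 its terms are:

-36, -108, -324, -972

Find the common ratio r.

3

Consecutive ratio: -108/(-36) = 3, and -324/(-108) = 3, so r = 3.
Then A·3^2 = -36 gives A = -4, and g(k) = -4·3^k.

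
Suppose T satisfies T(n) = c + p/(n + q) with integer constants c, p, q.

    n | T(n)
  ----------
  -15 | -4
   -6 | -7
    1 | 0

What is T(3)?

-1

(T(n) − c)(n + q) = p for each data point; the three points give a linear system in c and q, then p follows.
Solving: c = -3, q = 3, p = 12, so T(n) = -3 + 12/(n + 3).
Then T(3) = -3 + 12/6 = -1.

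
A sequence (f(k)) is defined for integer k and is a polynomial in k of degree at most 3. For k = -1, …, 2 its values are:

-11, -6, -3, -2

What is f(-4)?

First differences: 5, 3, 1. Second differences: -2, -2.
Level-2 differences are constant, so f has degree 2.
Fitting a degree-2 polynomial gives f(k) = -k² + 4k - 6.
Then f(-4) = -38.

-38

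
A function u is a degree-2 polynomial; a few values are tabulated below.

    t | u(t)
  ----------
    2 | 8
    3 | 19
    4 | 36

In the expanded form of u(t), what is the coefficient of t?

Write u(t) = at² + bt + c; the 3 given values yield a linear system in the 3 coefficients.
Solving, u(t) = 3t² - 4t + 4.
The coefficient of t is -4.

-4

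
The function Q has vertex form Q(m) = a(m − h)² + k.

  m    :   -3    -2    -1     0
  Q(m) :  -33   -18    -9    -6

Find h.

First differences 15, 9, 3; second difference -6 = 2a, so a = -3.
Expanding, the m-coefficient is −2ah = 6h; matching it to the data gives h = 0, and then k = -6.
So Q(m) = -3(m + 0)² − 6.
Hence h = 0.

0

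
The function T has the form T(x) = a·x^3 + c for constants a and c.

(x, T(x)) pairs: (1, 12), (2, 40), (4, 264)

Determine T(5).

508

From T(1) = 12 and T(2) = 40: 1a + c = 12 and 8a + c = 40.
Subtracting: 7a = 28, so a = 4; then c = 12 − 4·1 = 8.
So T(x) = 4x³ + 8, and T(5) = 508.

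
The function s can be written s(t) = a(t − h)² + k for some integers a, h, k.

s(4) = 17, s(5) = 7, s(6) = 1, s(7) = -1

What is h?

7

First differences -10, -6, -2; second difference 4 = 2a, so a = 2.
Expanding, the t-coefficient is −2ah = -4h; matching it to the data gives h = 7, and then k = -1.
So s(t) = 2(t − 7)² − 1.
Hence h = 7.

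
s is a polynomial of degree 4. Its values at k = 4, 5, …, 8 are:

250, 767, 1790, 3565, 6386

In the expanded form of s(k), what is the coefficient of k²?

Write s(k) = ak^4 + bk³ + ck² + dk + e; the 5 given values yield a linear system in the 5 coefficients.
Solving, s(k) = 2k^4 - 3k³ - 4k² - 2k + 2.
The coefficient of k² is -4.

-4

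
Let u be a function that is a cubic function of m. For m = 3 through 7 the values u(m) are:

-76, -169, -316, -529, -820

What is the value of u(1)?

First differences: -93, -147, -213, -291. Second differences: -54, -66, -78. Third differences: -12, -12.
Level-3 differences are constant, so u has degree 3.
Fitting a degree-3 polynomial gives u(m) = -2m³ - 3m² + 2m - 1.
Then u(1) = -4.

-4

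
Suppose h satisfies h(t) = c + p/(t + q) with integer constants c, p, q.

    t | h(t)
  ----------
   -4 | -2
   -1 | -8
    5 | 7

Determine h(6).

6

(h(t) − c)(t + q) = p for each data point; the three points give a linear system in c and q, then p follows.
Solving: c = 2, q = -1, p = 20, so h(t) = 2 + 20/(t − 1).
Then h(6) = 2 + 20/5 = 6.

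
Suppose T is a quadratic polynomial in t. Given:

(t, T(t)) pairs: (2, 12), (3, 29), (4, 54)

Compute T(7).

177

Write T(t) = at² + bt + c; the 3 given values yield a linear system in the 3 coefficients.
Solving, T(t) = 4t² - 3t + 2.
Then T(7) = 177.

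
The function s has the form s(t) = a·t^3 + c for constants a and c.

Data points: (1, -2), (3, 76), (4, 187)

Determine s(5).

370

From s(1) = -2 and s(3) = 76: 1a + c = -2 and 27a + c = 76.
Subtracting: 26a = 78, so a = 3; then c = -2 − 3·1 = -5.
So s(t) = 3t³ − 5, and s(5) = 370.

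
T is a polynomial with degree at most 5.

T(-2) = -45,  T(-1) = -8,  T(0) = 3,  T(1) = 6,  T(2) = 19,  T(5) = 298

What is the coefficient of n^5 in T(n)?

0

Write T(n) = an^5 + bn^4 + cn³ + dn² + en + p; the 6 given values yield a linear system in the 6 coefficients.
Solving, the top 2 coefficients vanish, and T(n) = 3n³ - 4n² + 4n + 3.
The coefficient of n^5 is 0.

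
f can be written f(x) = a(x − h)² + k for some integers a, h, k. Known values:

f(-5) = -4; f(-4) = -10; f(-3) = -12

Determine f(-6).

6

First differences -6, -2; second difference 4 = 2a, so a = 2.
Expanding, the x-coefficient is −2ah = -4h; matching it to the data gives h = -3, and then k = -12.
So f(x) = 2(x + 3)² − 12.
f(-6) = 2·(-3)² − 12 = 6.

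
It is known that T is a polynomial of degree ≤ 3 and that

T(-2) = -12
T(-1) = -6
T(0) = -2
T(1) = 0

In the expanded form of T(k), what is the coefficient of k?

First differences: 6, 4, 2. Second differences: -2, -2.
Level-2 differences are constant, so T has degree 2.
Fitting a degree-2 polynomial gives T(k) = -k² + 3k - 2.
The coefficient of k is 3.

3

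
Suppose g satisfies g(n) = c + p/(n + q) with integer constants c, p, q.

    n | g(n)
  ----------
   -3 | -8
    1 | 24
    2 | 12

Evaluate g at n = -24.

-1

(g(n) − c)(n + q) = p for each data point; the three points give a linear system in c and q, then p follows.
Solving: c = 0, q = 0, p = 24, so g(n) = 24/(n + 0).
Then g(-24) = 0 + 24/(-24) = -1.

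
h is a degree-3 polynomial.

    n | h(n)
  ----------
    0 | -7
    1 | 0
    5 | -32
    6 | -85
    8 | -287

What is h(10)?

Write h(n) = an³ + bn² + cn + d; the 5 given values yield a linear system in the 4 coefficients.
Solving, h(n) = -n³ + 3n² + 5n - 7.
Then h(10) = -657.

-657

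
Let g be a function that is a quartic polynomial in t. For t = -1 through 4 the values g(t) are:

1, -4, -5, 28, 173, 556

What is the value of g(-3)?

Write g(t) = at^4 + bt³ + ct² + dt + e; the 6 given values yield a linear system in the 5 coefficients.
Solving, g(t) = 2t^4 + t³ - 4t - 4.
Then g(-3) = 143.

143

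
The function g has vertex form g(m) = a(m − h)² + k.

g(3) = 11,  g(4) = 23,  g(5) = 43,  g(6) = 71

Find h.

2

First differences 12, 20, 28; second difference 8 = 2a, so a = 4.
Expanding, the m-coefficient is −2ah = -8h; matching it to the data gives h = 2, and then k = 7.
So g(m) = 4(m − 2)² + 7.
Hence h = 2.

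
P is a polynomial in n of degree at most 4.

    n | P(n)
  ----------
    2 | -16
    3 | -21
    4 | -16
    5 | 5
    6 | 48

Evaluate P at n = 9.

Write P(n) = an^4 + bn³ + cn² + dn + e; the 5 given values yield a linear system in the 5 coefficients.
Solving, the leading coefficient vanishes, and P(n) = n³ - 4n² - 4n.
Then P(9) = 369.

369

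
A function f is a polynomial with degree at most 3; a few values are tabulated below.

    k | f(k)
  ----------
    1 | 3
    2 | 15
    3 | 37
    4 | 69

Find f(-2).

27

Write f(k) = ak³ + bk² + ck + d; the 4 given values yield a linear system in the 4 coefficients.
Solving, the leading coefficient vanishes, and f(k) = 5k² - 3k + 1.
Then f(-2) = 27.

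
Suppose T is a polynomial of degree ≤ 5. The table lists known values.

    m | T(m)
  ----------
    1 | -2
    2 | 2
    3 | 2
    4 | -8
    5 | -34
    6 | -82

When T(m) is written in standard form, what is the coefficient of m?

-1

First differences: 4, 0, -10, -26, -48. Second differences: -4, -10, -16, -22. Third differences: -6, -6, -6.
Level-3 differences are constant, so T has degree 3.
Fitting a degree-3 polynomial gives T(m) = -m³ + 4m² - m - 4.
The coefficient of m is -1.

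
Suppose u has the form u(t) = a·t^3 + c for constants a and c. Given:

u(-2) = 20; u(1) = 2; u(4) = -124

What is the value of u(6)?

-428

From u(-2) = 20 and u(1) = 2: -8a + c = 20 and 1a + c = 2.
Subtracting: 9a = -18, so a = -2; then c = 20 − (-2)·(-8) = 4.
So u(t) = -2t³ + 4, and u(6) = -428.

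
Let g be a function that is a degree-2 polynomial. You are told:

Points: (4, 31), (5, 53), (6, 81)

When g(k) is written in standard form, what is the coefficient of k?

-5

Write g(k) = ak² + bk + c; the 3 given values yield a linear system in the 3 coefficients.
Solving, g(k) = 3k² - 5k + 3.
The coefficient of k is -5.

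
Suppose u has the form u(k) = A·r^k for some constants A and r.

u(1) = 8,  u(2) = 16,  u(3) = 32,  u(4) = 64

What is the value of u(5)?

Consecutive ratio: 16/8 = 2, and 32/16 = 2, so r = 2.
Then A·2^1 = 8 gives A = 4, and u(k) = 4·2^k.
u(5) = 4·2^5 = 128.

128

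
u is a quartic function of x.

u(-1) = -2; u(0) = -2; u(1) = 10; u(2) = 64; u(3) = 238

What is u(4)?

658

Write u(x) = ax^4 + bx³ + cx² + dx + e; the 5 given values yield a linear system in the 5 coefficients.
Solving, u(x) = 2x^4 + x³ + 4x² + 5x - 2.
Then u(4) = 658.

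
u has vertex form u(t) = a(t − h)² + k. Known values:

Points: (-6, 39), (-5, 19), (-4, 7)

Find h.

First differences -20, -12; second difference 8 = 2a, so a = 4.
Expanding, the t-coefficient is −2ah = -8h; matching it to the data gives h = -3, and then k = 3.
So u(t) = 4(t + 3)² + 3.
Hence h = -3.

-3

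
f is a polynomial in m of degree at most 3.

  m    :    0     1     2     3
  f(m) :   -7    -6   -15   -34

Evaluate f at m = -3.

First differences: 1, -9, -19. Second differences: -10, -10.
Level-2 differences are constant, so f has degree 2.
Fitting a degree-2 polynomial gives f(m) = -5m² + 6m - 7.
Then f(-3) = -70.

-70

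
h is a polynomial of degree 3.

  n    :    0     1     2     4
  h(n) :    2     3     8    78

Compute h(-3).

Write h(n) = an³ + bn² + cn + d; the 4 given values yield a linear system in the 4 coefficients.
Solving, h(n) = 2n³ - 4n² + 3n + 2.
Then h(-3) = -97.

-97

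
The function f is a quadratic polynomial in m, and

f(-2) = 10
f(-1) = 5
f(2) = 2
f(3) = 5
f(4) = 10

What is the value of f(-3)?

Write f(m) = am² + bm + c; the 5 given values yield a linear system in the 3 coefficients.
Solving, f(m) = m² - 2m + 2.
Then f(-3) = 17.

17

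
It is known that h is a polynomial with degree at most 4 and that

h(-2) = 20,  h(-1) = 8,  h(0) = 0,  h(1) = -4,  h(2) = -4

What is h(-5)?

80

First differences: -12, -8, -4, 0. Second differences: 4, 4, 4.
Level-2 differences are constant, so h has degree 2.
Fitting a degree-2 polynomial gives h(n) = 2n² - 6n.
Then h(-5) = 80.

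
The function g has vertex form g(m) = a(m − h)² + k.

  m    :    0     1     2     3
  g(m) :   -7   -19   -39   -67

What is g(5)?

-147

First differences -12, -20, -28; second difference -8 = 2a, so a = -4.
Expanding, the m-coefficient is −2ah = 8h; matching it to the data gives h = -1, and then k = -3.
So g(m) = -4(m + 1)² − 3.
g(5) = -4·6² − 3 = -147.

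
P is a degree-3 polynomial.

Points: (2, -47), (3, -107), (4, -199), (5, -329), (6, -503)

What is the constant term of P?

First differences: -60, -92, -130, -174. Second differences: -32, -38, -44. Third differences: -6, -6.
Level-3 differences are constant, so P has degree 3.
Fitting a degree-3 polynomial gives P(n) = -n³ - 7n² - 6n + 1.
The constant term is P(0) = 1.

1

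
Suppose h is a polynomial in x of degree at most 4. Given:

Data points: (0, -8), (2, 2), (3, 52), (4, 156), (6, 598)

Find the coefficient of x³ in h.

3

Write h(x) = ax^4 + bx³ + cx² + dx + e; the 5 given values yield a linear system in the 5 coefficients.
Solving, the leading coefficient vanishes, and h(x) = 3x³ - 7x - 8.
The coefficient of x³ is 3.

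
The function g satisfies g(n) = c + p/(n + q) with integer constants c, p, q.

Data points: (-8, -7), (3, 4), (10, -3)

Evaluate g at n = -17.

(g(n) − c)(n + q) = p for each data point; the three points give a linear system in c and q, then p follows.
Solving: c = -5, q = -1, p = 18, so g(n) = -5 + 18/(n − 1).
Then g(-17) = -5 + 18/(-18) = -6.

-6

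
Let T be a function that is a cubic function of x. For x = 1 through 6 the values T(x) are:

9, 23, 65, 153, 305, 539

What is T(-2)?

-45

First differences: 14, 42, 88, 152, 234. Second differences: 28, 46, 64, 82. Third differences: 18, 18, 18.
Level-3 differences are constant, so T has degree 3.
Fitting a degree-3 polynomial gives T(x) = 3x³ - 4x² + 5x + 5.
Then T(-2) = -45.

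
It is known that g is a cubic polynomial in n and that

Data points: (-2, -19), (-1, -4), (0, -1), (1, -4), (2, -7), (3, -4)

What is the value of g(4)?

11

First differences: 15, 3, -3, -3, 3. Second differences: -12, -6, 0, 6. Third differences: 6, 6, 6.
Level-3 differences are constant, so g has degree 3.
Extending the table by one column gives the next first difference 15, so g(4) = -4 + 15 = 11.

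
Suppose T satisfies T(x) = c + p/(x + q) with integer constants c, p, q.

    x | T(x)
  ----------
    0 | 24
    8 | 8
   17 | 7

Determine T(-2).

(T(x) − c)(x + q) = p for each data point; the three points give a linear system in c and q, then p follows.
Solving: c = 6, q = 1, p = 18, so T(x) = 6 + 18/(x + 1).
Then T(-2) = 6 + 18/(-1) = -12.

-12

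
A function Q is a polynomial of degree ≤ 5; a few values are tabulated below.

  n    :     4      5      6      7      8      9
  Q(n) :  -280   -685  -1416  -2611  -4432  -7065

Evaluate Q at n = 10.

Write Q(n) = an^5 + bn^4 + cn³ + dn² + en + p; the 6 given values yield a linear system in the 6 coefficients.
Solving, the leading coefficient vanishes, and Q(n) = -n^4 - n³ + 3n² - 2n.
Then Q(10) = -10720.

-10720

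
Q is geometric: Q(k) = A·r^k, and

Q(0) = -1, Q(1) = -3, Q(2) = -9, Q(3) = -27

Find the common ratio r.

3

Consecutive ratio: -3/(-1) = 3, and -9/(-3) = 3, so r = 3.
Then A·3^0 = -1 gives A = -1, and Q(k) = -1·3^k.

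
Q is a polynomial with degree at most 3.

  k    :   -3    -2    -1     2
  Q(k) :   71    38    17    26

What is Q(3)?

Write Q(k) = ak³ + bk² + ck + d; the 4 given values yield a linear system in the 4 coefficients.
Solving, the leading coefficient vanishes, and Q(k) = 6k² - 3k + 8.
Then Q(3) = 53.

53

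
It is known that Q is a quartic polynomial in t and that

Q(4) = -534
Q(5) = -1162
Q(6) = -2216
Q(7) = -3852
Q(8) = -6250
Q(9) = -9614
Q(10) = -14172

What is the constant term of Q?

-2

Write Q(t) = at^4 + bt³ + ct² + dt + e; the 7 given values yield a linear system in the 5 coefficients.
Solving, Q(t) = -t^4 - 4t³ - 2t² + 3t - 2.
The constant term is Q(0) = -2.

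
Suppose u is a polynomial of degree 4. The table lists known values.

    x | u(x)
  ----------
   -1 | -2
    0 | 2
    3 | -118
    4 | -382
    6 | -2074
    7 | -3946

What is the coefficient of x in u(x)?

-4

Write u(x) = ax^4 + bx³ + cx² + dx + e; the 6 given values yield a linear system in the 5 coefficients.
Solving, u(x) = -2x^4 + 3x³ - 3x² - 4x + 2.
The coefficient of x is -4.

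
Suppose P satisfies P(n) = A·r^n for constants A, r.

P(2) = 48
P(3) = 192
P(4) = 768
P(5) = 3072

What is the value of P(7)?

Consecutive ratio: 192/48 = 4, and 768/192 = 4, so r = 4.
Then A·4^2 = 48 gives A = 3, and P(n) = 3·4^n.
P(7) = 3·4^7 = 49152.

49152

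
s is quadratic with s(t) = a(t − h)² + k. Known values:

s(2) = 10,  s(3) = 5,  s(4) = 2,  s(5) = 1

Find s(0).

26

First differences -5, -3, -1; second difference 2 = 2a, so a = 1.
Expanding, the t-coefficient is −2ah = -2h; matching it to the data gives h = 5, and then k = 1.
So s(t) = 1(t − 5)² + 1.
s(0) = 1·(-5)² + 1 = 26.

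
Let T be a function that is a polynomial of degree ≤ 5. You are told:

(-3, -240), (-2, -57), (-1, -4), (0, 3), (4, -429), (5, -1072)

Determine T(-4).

Write T(x) = ax^5 + bx^4 + cx³ + dx² + ex + p; the 6 given values yield a linear system in the 6 coefficients.
Solving, the leading coefficient vanishes, and T(x) = -2x^4 + 2x³ - 3x² + 3.
Then T(-4) = -685.

-685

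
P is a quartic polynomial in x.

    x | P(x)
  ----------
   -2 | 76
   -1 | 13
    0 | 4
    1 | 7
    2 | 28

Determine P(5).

979

Write P(x) = ax^4 + bx³ + cx² + dx + e; the 5 given values yield a linear system in the 5 coefficients.
Solving, P(x) = 2x^4 - 3x³ + 4x² + 4.
Then P(5) = 979.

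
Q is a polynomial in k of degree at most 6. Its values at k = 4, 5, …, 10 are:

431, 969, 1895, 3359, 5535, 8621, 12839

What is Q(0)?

First differences: 538, 926, 1464, 2176, 3086, 4218. Second differences: 388, 538, 712, 910, 1132. Third differences: 150, 174, 198, 222. Fourth differences: 24, 24, 24.
Level-4 differences are constant, so Q has degree 4.
Fitting a degree-4 polynomial gives Q(k) = k^4 + 3k³ - 2k² + 4k - 1.
The constant term is Q(0) = -1.

-1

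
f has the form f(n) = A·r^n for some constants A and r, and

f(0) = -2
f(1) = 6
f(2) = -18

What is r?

Consecutive ratio: 6/(-2) = -3, and -18/6 = -3, so r = -3.
Then A·(-3)^0 = -2 gives A = -2, and f(n) = -2·(-3)^n.

-3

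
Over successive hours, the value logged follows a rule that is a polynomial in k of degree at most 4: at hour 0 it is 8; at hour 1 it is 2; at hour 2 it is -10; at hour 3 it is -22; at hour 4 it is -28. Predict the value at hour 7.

50

Write the value at k as g(k).
Write g(k) = ak^4 + bk³ + ck² + dk + e; the 5 given values yield a linear system in the 5 coefficients.
Solving, the leading coefficient vanishes, and g(k) = k³ - 6k² - k + 8.
Then g(7) = 50.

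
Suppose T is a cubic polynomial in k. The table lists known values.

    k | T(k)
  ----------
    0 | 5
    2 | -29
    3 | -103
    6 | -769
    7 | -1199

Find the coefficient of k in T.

Write T(k) = ak³ + bk² + ck + d; the 5 given values yield a linear system in the 4 coefficients.
Solving, T(k) = -3k³ - 4k² + 3k + 5.
The coefficient of k is 3.

3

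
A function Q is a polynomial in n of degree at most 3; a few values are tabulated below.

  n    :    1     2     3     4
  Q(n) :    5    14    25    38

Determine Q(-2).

First differences: 9, 11, 13. Second differences: 2, 2.
Level-2 differences are constant, so Q has degree 2.
Fitting a degree-2 polynomial gives Q(n) = n² + 6n - 2.
Then Q(-2) = -10.

-10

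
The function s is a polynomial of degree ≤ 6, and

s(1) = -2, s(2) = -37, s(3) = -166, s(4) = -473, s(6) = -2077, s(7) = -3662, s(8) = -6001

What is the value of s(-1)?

2

Write s(n) = an^6 + bn^5 + cn^4 + dn³ + en² + pn + q; the 7 given values yield a linear system in the 7 coefficients.
Solving, the top 2 coefficients vanish, and s(n) = -n^4 - 4n³ + 2n² + 2n - 1.
Then s(-1) = 2.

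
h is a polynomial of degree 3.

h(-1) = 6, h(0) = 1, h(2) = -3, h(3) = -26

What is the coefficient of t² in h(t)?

Write h(t) = at³ + bt² + ct + d; the 4 given values yield a linear system in the 4 coefficients.
Solving, h(t) = -2t³ + 3t² + 1.
The coefficient of t² is 3.

3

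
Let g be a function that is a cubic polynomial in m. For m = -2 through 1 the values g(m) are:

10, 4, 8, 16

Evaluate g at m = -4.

76

Write g(m) = am³ + bm² + cm + d; the 4 given values yield a linear system in the 4 coefficients.
Solving, g(m) = -m³ + 2m² + 7m + 8.
Then g(-4) = 76.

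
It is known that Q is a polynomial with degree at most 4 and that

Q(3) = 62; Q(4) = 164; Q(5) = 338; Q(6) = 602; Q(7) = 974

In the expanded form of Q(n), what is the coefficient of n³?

First differences: 102, 174, 264, 372. Second differences: 72, 90, 108. Third differences: 18, 18.
Level-3 differences are constant, so Q has degree 3.
Fitting a degree-3 polynomial gives Q(n) = 3n³ - 9n + 8.
The coefficient of n³ is 3.

3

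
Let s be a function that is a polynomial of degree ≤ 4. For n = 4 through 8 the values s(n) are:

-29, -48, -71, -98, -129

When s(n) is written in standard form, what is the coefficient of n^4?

First differences: -19, -23, -27, -31. Second differences: -4, -4, -4.
Level-2 differences are constant, so s has degree 2.
Fitting a degree-2 polynomial gives s(n) = -2n² - n + 7.
The coefficient of n^4 is 0.

0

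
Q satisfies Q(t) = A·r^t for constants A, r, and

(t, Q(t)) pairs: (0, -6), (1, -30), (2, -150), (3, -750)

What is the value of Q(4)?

Consecutive ratio: -30/(-6) = 5, and -150/(-30) = 5, so r = 5.
Then A·5^0 = -6 gives A = -6, and Q(t) = -6·5^t.
Q(4) = -6·5^4 = -3750.

-3750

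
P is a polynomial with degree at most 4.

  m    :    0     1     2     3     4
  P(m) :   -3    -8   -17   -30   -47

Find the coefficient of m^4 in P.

First differences: -5, -9, -13, -17. Second differences: -4, -4, -4.
Level-2 differences are constant, so P has degree 2.
Fitting a degree-2 polynomial gives P(m) = -2m² - 3m - 3.
The coefficient of m^4 is 0.

0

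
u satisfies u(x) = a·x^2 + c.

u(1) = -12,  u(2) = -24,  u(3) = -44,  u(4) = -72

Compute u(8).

-264

From u(1) = -12 and u(2) = -24: 1a + c = -12 and 4a + c = -24.
Subtracting: 3a = -12, so a = -4; then c = -12 − (-4)·1 = -8.
So u(x) = -4x² − 8, and u(8) = -264.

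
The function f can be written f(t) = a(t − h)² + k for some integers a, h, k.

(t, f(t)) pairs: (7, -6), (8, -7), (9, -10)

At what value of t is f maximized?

First differences -1, -3; second difference -2 = 2a, so a = -1.
Expanding, the t-coefficient is −2ah = 2h; matching it to the data gives h = 7, and then k = -6.
So f(t) = -1(t − 7)² − 6.
Hence h = 7.

7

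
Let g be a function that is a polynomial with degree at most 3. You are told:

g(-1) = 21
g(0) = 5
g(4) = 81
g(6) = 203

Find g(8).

Write g(m) = am³ + bm² + cm + d; the 4 given values yield a linear system in the 4 coefficients.
Solving, the leading coefficient vanishes, and g(m) = 7m² - 9m + 5.
Then g(8) = 381.

381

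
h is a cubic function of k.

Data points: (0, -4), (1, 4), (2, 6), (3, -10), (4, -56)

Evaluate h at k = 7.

First differences: 8, 2, -16, -46. Second differences: -6, -18, -30. Third differences: -12, -12.
Level-3 differences are constant, so h has degree 3.
Fitting a degree-3 polynomial gives h(k) = -2k³ + 3k² + 7k - 4.
Then h(7) = -494.

-494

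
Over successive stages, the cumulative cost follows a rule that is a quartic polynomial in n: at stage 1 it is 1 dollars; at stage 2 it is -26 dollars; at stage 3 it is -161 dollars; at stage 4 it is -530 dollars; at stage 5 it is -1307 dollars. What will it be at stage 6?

-2714

Write the value at n as P(n).
Write P(n) = an^4 + bn³ + cn² + dn + e; the 5 given values yield a linear system in the 5 coefficients.
Solving, P(n) = -2n^4 - n³ + 2n² + 4n - 2.
Then P(6) = -2714.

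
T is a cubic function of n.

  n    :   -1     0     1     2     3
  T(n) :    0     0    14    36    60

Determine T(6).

First differences: 0, 14, 22, 24. Second differences: 14, 8, 2. Third differences: -6, -6.
Level-3 differences are constant, so T has degree 3.
Fitting a degree-3 polynomial gives T(n) = -n³ + 7n² + 8n.
Then T(6) = 84.

84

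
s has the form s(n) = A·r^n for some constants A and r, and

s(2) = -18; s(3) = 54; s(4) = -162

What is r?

-3

Consecutive ratio: 54/(-18) = -3, and -162/54 = -3, so r = -3.
Then A·(-3)^2 = -18 gives A = -2, and s(n) = -2·(-3)^n.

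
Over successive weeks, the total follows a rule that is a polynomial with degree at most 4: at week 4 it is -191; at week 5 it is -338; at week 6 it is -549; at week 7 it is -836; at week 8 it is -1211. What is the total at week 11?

-2984

Write the value at t as h(t).
Write h(t) = at^4 + bt³ + ct² + dt + e; the 5 given values yield a linear system in the 5 coefficients.
Solving, the leading coefficient vanishes, and h(t) = -2t³ - 2t² - 7t - 3.
Then h(11) = -2984.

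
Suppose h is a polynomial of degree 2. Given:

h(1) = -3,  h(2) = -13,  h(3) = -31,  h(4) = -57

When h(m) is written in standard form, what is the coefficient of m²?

First differences: -10, -18, -26. Second differences: -8, -8.
Level-2 differences are constant, so h has degree 2.
Fitting a degree-2 polynomial gives h(m) = -4m² + 2m - 1.
The coefficient of m² is -4.

-4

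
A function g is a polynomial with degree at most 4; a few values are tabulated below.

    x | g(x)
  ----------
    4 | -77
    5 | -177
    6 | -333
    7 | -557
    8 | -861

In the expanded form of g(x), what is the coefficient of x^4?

0

First differences: -100, -156, -224, -304. Second differences: -56, -68, -80. Third differences: -12, -12.
Level-3 differences are constant, so g has degree 3.
Fitting a degree-3 polynomial gives g(x) = -2x³ + 2x² + 4x + 3.
The coefficient of x^4 is 0.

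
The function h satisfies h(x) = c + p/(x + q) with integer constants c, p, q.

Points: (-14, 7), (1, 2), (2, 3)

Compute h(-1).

-6

(h(x) − c)(x + q) = p for each data point; the three points give a linear system in c and q, then p follows.
Solving: c = 6, q = 2, p = -12, so h(x) = 6 − 12/(x + 2).
Then h(-1) = 6 − 12/1 = -6.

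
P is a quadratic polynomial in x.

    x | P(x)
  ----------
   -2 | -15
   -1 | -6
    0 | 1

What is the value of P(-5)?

-54

Write P(x) = ax² + bx + c; the 3 given values yield a linear system in the 3 coefficients.
Solving, P(x) = -x² + 6x + 1.
Then P(-5) = -54.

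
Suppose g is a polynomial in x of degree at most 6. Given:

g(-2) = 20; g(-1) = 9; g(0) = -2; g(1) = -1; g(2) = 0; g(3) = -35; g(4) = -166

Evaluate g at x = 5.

-477

Write g(x) = ax^6 + bx^5 + cx^4 + dx³ + ex² + px + q; the 7 given values yield a linear system in the 7 coefficients.
Solving, the top 2 coefficients vanish, and g(x) = -x^4 + 7x² - 5x - 2.
Then g(5) = -477.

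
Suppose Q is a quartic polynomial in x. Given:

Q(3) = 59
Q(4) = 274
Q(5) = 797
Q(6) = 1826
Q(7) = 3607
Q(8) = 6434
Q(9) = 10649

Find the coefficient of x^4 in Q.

2

Write Q(x) = ax^4 + bx³ + cx² + dx + e; the 7 given values yield a linear system in the 5 coefficients.
Solving, Q(x) = 2x^4 - 3x³ - 4x² + 4x + 2.
The coefficient of x^4 is 2.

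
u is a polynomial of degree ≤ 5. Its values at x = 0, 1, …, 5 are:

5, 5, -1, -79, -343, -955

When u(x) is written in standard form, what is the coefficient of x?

Write u(x) = ax^5 + bx^4 + cx³ + dx² + ex + p; the 6 given values yield a linear system in the 6 coefficients.
Solving, the leading coefficient vanishes, and u(x) = -2x^4 + x³ + 8x² - 7x + 5.
The coefficient of x is -7.

-7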